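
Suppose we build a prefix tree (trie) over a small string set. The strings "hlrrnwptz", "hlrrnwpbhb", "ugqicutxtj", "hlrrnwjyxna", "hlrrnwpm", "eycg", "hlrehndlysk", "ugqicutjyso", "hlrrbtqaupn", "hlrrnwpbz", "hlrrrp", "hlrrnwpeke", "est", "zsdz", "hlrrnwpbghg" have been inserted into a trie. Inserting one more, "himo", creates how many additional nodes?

The longest prefix of "himo" already in the trie is "h" (length 1).
Each of the 3 remaining characters creates one node.

3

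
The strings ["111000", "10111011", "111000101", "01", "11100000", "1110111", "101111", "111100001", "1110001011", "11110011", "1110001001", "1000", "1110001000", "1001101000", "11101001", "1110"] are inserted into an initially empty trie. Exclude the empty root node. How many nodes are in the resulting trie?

48

For each word, the new-node count is its length minus the longest prefix already in the trie:
  "111000" → 6 new (1, 1, 1, 0, 0, 0)
  "10111011" → prefix "1" already present; 7 new (0, 1, 1, 1, 0, 1, 1)
  "111000101" → prefix "111000" already present; 3 new (1, 0, 1)
  "01" → 2 new (0, 1)
  "11100000" → prefix "111000" already present; 2 new (0, 0)
  "1110111" → prefix "1110" already present; 3 new (1, 1, 1)
  "101111" → prefix "10111" already present; 1 new (1)
  "111100001" → prefix "111" already present; 6 new (1, 0, 0, 0, 0, 1)
  "1110001011" → prefix "111000101" already present; 1 new (1)
  "11110011" → prefix "111100" already present; 2 new (1, 1)
  "1110001001" → prefix "11100010" already present; 2 new (0, 1)
  "1000" → prefix "10" already present; 2 new (0, 0)
  "1110001000" → prefix "111000100" already present; 1 new (0)
  "1001101000" → prefix "100" already present; 7 new (1, 1, 0, 1, 0, 0, 0)
  "11101001" → prefix "11101" already present; 3 new (0, 0, 1)
  "1110" → prefix "1110" already present; 0 new (none)
Total nodes = 6 + 7 + 3 + 2 + 2 + 3 + 1 + 6 + 1 + 2 + 2 + 2 + 1 + 7 + 3 + 0 = 48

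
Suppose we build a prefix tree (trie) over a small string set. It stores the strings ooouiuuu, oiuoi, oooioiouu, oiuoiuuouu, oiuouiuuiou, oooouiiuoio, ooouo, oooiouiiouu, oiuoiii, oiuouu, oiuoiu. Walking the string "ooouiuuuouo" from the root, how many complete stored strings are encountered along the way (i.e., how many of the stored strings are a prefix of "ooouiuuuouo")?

1

Walk "ooouiuuuouo" from the root; an end-of-word marker is hit whenever a stored word is a prefix of "ooouiuuuouo".
Prefixes of the query that are stored words: "ooouiuuu"
Count: 1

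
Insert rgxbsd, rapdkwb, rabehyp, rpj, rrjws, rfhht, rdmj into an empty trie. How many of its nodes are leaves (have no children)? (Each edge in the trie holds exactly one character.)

7

Leaves are exactly the stored words that no other stored word extends.
Those words: "rabehyp", "rapdkwb", "rdmj", "rfhht", "rgxbsd", "rpj", "rrjws"
Leaf count: 7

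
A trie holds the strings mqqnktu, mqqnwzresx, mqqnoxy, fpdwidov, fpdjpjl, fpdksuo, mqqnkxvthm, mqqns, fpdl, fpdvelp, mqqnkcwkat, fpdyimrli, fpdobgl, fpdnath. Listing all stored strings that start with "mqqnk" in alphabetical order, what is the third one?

Words with prefix "mqqnk", in lexicographic order: "mqqnkcwkat", "mqqnktu", "mqqnkxvthm"
Position 3: mqqnkxvthm

mqqnkxvthm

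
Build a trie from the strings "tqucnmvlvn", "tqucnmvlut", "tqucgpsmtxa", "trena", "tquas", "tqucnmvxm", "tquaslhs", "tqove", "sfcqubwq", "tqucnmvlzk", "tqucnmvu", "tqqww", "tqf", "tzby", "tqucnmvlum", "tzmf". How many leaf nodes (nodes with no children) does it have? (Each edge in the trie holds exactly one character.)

A leaf is a node with no children — equivalently, the end of a word that is not a proper prefix of any other stored word.
Those words: "sfcqubwq", "tqf", "tqove", "tqqww", "tquaslhs", "tqucgpsmtxa", "tqucnmvlum", "tqucnmvlut", "tqucnmvlvn", "tqucnmvlzk", "tqucnmvu", "tqucnmvxm", "trena", "tzby", "tzmf"
Leaf count: 15

15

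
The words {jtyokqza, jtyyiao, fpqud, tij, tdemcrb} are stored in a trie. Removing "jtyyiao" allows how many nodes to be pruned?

4

A node on "jtyyiao"'s path can go only if nothing else ends at it or branches off below it.
The suffix "yiao" (4 nodes) is used only by "jtyyiao"; the node for "jty" still has the child "o", so pruning stops there.
Nodes removed: 4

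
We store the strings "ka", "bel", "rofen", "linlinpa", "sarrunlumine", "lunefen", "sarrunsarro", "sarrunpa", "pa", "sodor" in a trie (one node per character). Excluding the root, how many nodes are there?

49

For each word, the new-node count is its length minus the longest prefix already in the trie:
  "ka" → 2 new (k, a)
  "bel" → 3 new (b, e, l)
  "rofen" → 5 new (r, o, f, e, n)
  "linlinpa" → 8 new (l, i, n, l, i, n, p, a)
  "sarrunlumine" → 12 new (s, a, r, r, u, n, l, u, m, i, n, e)
  "lunefen" → prefix "l" already present; 6 new (u, n, e, f, e, n)
  "sarrunsarro" → prefix "sarrun" already present; 5 new (s, a, r, r, o)
  "sarrunpa" → prefix "sarrun" already present; 2 new (p, a)
  "pa" → 2 new (p, a)
  "sodor" → prefix "s" already present; 4 new (o, d, o, r)
Total nodes = 2 + 3 + 5 + 8 + 12 + 6 + 5 + 2 + 2 + 4 = 49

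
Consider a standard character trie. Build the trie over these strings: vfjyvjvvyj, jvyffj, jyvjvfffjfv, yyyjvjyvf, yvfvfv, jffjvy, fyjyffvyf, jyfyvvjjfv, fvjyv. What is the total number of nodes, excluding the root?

Trace insertions, counting only characters that open a new branch:
  "vfjyvjvvyj" → 10 new (v, f, j, y, v, j, v, v, y, j)
  "jvyffj" → 6 new (j, v, y, f, f, j)
  "jyvjvfffjfv" → prefix "j" already present; 10 new (y, v, j, v, f, f, f, j, f, v)
  "yyyjvjyvf" → 9 new (y, y, y, j, v, j, y, v, f)
  "yvfvfv" → prefix "y" already present; 5 new (v, f, v, f, v)
  "jffjvy" → prefix "j" already present; 5 new (f, f, j, v, y)
  "fyjyffvyf" → 9 new (f, y, j, y, f, f, v, y, f)
  "jyfyvvjjfv" → prefix "jy" already present; 8 new (f, y, v, v, j, j, f, v)
  "fvjyv" → prefix "f" already present; 4 new (v, j, y, v)
Total nodes = 10 + 6 + 10 + 9 + 5 + 5 + 9 + 8 + 4 = 66

66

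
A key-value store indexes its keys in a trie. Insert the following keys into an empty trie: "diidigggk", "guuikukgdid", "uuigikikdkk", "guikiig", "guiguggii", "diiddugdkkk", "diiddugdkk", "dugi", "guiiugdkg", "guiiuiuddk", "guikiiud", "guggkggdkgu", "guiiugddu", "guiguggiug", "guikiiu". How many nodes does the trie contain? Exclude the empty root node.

Insert word by word; a character creates a node only if that edge doesn't already exist:
  "diidigggk" → 9 new (d, i, i, d, i, g, g, g, k)
  "guuikukgdid" → 11 new (g, u, u, i, k, u, k, g, d, i, d)
  "uuigikikdkk" → 11 new (u, u, i, g, i, k, i, k, d, k, k)
  "guikiig" → prefix "gu" already present; 5 new (i, k, i, i, g)
  "guiguggii" → prefix "gui" already present; 6 new (g, u, g, g, i, i)
  "diiddugdkkk" → prefix "diid" already present; 7 new (d, u, g, d, k, k, k)
  "diiddugdkk" → prefix "diiddugdkk" already present; 0 new (none)
  "dugi" → prefix "d" already present; 3 new (u, g, i)
  "guiiugdkg" → prefix "gui" already present; 6 new (i, u, g, d, k, g)
  "guiiuiuddk" → prefix "guiiu" already present; 5 new (i, u, d, d, k)
  "guikiiud" → prefix "guikii" already present; 2 new (u, d)
  "guggkggdkgu" → prefix "gu" already present; 9 new (g, g, k, g, g, d, k, g, u)
  "guiiugddu" → prefix "guiiugd" already present; 2 new (d, u)
  "guiguggiug" → prefix "guiguggi" already present; 2 new (u, g)
  "guikiiu" → prefix "guikiiu" already present; 0 new (none)
Total nodes = 9 + 11 + 11 + 5 + 6 + 7 + 0 + 3 + 6 + 5 + 2 + 9 + 2 + 2 + 0 = 78

78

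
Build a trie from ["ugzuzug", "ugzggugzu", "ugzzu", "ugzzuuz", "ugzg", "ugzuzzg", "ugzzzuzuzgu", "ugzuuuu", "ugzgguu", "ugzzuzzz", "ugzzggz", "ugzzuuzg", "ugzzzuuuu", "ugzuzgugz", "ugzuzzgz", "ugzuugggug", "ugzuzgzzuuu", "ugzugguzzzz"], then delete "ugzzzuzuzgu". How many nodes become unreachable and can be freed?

Walk "ugzzzuzuzgu" from the leaf back toward the root, removing each node that no remaining word uses.
The suffix "zuzgu" (5 nodes) is used only by "ugzzzuzuzgu"; the node for "ugzzzu" still has the child "u", so pruning stops there.
Nodes removed: 5

5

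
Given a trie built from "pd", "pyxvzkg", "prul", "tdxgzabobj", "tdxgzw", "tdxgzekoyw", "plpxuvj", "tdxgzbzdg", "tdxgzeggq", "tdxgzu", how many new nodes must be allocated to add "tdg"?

Walking "tdg" from the root, the first 2 characters ("td") follow existing edges; "g" is the first miss.
New nodes needed: |"tdg"| − 2 = 3 − 2 = 1.

1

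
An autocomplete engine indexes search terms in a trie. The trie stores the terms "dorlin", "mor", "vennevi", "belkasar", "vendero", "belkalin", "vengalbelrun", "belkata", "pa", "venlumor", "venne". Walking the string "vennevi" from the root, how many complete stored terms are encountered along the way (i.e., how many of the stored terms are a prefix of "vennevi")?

Walk "vennevi" from the root; an end-of-word marker is hit whenever a stored word is a prefix of "vennevi".
Prefixes of the query that are stored words: "venne", "vennevi"
Count: 2

2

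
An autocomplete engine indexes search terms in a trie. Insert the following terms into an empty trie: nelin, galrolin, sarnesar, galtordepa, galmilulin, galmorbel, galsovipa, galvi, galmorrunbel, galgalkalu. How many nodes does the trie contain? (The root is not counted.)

61

For each word, the new-node count is its length minus the longest prefix already in the trie:
  "nelin" → 5 new (n, e, l, i, n)
  "galrolin" → 8 new (g, a, l, r, o, l, i, n)
  "sarnesar" → 8 new (s, a, r, n, e, s, a, r)
  "galtordepa" → prefix "gal" already present; 7 new (t, o, r, d, e, p, a)
  "galmilulin" → prefix "gal" already present; 7 new (m, i, l, u, l, i, n)
  "galmorbel" → prefix "galm" already present; 5 new (o, r, b, e, l)
  "galsovipa" → prefix "gal" already present; 6 new (s, o, v, i, p, a)
  "galvi" → prefix "gal" already present; 2 new (v, i)
  "galmorrunbel" → prefix "galmor" already present; 6 new (r, u, n, b, e, l)
  "galgalkalu" → prefix "gal" already present; 7 new (g, a, l, k, a, l, u)
Total nodes = 5 + 8 + 8 + 7 + 7 + 5 + 6 + 2 + 6 + 7 = 61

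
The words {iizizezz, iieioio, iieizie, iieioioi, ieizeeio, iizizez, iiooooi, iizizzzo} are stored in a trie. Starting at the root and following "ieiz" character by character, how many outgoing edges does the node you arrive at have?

1

Follow the path "ieiz" to its node, then look at its outgoing edges.
Characters that immediately follow "ieiz" among the stored strings: {e}.
That node has 1 child edge.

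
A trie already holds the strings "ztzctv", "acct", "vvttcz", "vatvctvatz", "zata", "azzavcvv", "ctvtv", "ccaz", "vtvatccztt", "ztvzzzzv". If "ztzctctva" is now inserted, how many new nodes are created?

4

Walking "ztzctctva" from the root, the first 5 characters ("ztzct") follow existing edges; "c" is the first miss.
So 9 − 5 = 4 new nodes.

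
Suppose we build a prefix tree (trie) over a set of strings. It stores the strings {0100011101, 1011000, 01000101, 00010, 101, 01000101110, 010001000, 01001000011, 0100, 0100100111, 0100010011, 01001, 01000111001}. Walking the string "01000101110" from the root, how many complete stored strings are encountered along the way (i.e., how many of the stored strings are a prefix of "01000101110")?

3

Check each prefix of "01000101110" against the stored set — each match is an end-marker on the path.
Prefixes of the query that are stored words: "0100", "01000101", "01000101110"
Count: 3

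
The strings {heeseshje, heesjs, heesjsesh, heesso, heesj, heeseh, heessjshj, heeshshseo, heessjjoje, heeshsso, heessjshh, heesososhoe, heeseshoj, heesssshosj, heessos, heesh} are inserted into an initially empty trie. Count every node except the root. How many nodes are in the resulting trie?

Count nodes per top-level branch (shared prefixes stored once):
  'h'-branch (heeseh, heeseshje, heeseshoj, heesh, heeshshseo, heeshsso, heesj, heesjs, heesjsesh, heesososhoe, heessjjoje, heessjshh, heessjshj, heesso, heessos, heesssshosj): 50 nodes
Sum: 50

50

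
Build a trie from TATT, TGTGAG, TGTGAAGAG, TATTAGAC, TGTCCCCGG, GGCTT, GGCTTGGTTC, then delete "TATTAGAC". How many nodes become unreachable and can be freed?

4

A node on "TATTAGAC"'s path can go only if nothing else ends at it or branches off below it.
The suffix "AGAC" (4 nodes) is used only by "TATTAGAC"; "TATT" is itself a stored word, so pruning stops there.
Nodes removed: 4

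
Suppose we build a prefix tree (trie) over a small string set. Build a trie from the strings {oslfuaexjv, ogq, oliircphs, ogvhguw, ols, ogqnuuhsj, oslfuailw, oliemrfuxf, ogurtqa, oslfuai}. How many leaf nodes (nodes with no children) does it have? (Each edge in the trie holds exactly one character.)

8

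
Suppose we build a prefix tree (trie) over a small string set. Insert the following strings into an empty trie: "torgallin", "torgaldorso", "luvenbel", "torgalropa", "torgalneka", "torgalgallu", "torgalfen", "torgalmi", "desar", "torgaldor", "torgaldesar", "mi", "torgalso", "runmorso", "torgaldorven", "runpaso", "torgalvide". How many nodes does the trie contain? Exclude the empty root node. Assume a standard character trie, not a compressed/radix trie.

72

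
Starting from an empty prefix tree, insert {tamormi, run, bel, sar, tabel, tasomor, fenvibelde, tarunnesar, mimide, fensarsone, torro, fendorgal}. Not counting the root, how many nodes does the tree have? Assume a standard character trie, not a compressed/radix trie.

For each word, the new-node count is its length minus the longest prefix already in the trie:
  "tamormi" → 7 new (t, a, m, o, r, m, i)
  "run" → 3 new (r, u, n)
  "bel" → 3 new (b, e, l)
  "sar" → 3 new (s, a, r)
  "tabel" → prefix "ta" already present; 3 new (b, e, l)
  "tasomor" → prefix "ta" already present; 5 new (s, o, m, o, r)
  "fenvibelde" → 10 new (f, e, n, v, i, b, e, l, d, e)
  "tarunnesar" → prefix "ta" already present; 8 new (r, u, n, n, e, s, a, r)
  "mimide" → 6 new (m, i, m, i, d, e)
  "fensarsone" → prefix "fen" already present; 7 new (s, a, r, s, o, n, e)
  "torro" → prefix "t" already present; 4 new (o, r, r, o)
  "fendorgal" → prefix "fen" already present; 6 new (d, o, r, g, a, l)
Total nodes = 7 + 3 + 3 + 3 + 3 + 5 + 10 + 8 + 6 + 7 + 4 + 6 = 65

65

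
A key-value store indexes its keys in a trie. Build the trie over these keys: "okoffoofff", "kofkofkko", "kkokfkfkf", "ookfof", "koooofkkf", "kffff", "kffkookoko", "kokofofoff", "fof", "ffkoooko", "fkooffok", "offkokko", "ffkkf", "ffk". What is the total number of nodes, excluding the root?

84

For each word, the new-node count is its length minus the longest prefix already in the trie:
  "okoffoofff" → 10 new (o, k, o, f, f, o, o, f, f, f)
  "kofkofkko" → 9 new (k, o, f, k, o, f, k, k, o)
  "kkokfkfkf" → prefix "k" already present; 8 new (k, o, k, f, k, f, k, f)
  "ookfof" → prefix "o" already present; 5 new (o, k, f, o, f)
  "koooofkkf" → prefix "ko" already present; 7 new (o, o, o, f, k, k, f)
  "kffff" → prefix "k" already present; 4 new (f, f, f, f)
  "kffkookoko" → prefix "kff" already present; 7 new (k, o, o, k, o, k, o)
  "kokofofoff" → prefix "ko" already present; 8 new (k, o, f, o, f, o, f, f)
  "fof" → 3 new (f, o, f)
  "ffkoooko" → prefix "f" already present; 7 new (f, k, o, o, o, k, o)
  "fkooffok" → prefix "f" already present; 7 new (k, o, o, f, f, o, k)
  "offkokko" → prefix "o" already present; 7 new (f, f, k, o, k, k, o)
  "ffkkf" → prefix "ffk" already present; 2 new (k, f)
  "ffk" → prefix "ffk" already present; 0 new (none)
Total nodes = 10 + 9 + 8 + 5 + 7 + 4 + 7 + 8 + 3 + 7 + 7 + 7 + 2 + 0 = 84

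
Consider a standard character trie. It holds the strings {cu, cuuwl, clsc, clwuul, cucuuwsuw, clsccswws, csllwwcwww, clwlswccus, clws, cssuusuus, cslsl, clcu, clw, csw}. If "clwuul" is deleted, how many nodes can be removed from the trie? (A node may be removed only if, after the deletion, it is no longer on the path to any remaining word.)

Walk "clwuul" from the leaf back toward the root, removing each node that no remaining word uses.
The suffix "uul" (3 nodes) is used only by "clwuul"; the node for "clw" still has the child "l", so pruning stops there.
Nodes removed: 3

3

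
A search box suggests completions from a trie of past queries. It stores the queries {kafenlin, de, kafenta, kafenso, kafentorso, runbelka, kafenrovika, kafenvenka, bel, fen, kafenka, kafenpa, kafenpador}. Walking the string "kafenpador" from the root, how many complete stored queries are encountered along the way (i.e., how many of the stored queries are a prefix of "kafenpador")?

2

Walk "kafenpador" from the root; an end-of-word marker is hit whenever a stored word is a prefix of "kafenpador".
Prefixes of the query that are stored words: "kafenpa", "kafenpador"
Count: 2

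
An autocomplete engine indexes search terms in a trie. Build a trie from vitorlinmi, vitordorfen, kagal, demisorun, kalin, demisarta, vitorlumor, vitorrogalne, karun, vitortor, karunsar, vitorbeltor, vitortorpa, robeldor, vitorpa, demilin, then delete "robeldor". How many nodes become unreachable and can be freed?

After clearing the end-marker at "robeldor", prune upward until reaching a node still needed by another word.
No other word shares any prefix with "robeldor", so all 8 of its nodes go.
Nodes removed: 8

8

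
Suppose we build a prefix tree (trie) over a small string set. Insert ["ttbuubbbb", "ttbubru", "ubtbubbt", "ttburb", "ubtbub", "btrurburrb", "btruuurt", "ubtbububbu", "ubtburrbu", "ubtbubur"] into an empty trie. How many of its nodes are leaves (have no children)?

9

Leaves are exactly the stored words that no other stored word extends.
Those words: "btrurburrb", "btruuurt", "ttbubru", "ttburb", "ttbuubbbb", "ubtbubbt", "ubtbububbu", "ubtbubur", "ubtburrbu"
Leaf count: 9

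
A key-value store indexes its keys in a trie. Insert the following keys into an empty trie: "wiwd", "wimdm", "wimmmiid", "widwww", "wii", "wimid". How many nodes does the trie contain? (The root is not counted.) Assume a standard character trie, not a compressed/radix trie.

19

For each word, the new-node count is its length minus the longest prefix already in the trie:
  "wiwd" → 4 new (w, i, w, d)
  "wimdm" → prefix "wi" already present; 3 new (m, d, m)
  "wimmmiid" → prefix "wim" already present; 5 new (m, m, i, i, d)
  "widwww" → prefix "wi" already present; 4 new (d, w, w, w)
  "wii" → prefix "wi" already present; 1 new (i)
  "wimid" → prefix "wim" already present; 2 new (i, d)
Total nodes = 4 + 3 + 5 + 4 + 1 + 2 = 19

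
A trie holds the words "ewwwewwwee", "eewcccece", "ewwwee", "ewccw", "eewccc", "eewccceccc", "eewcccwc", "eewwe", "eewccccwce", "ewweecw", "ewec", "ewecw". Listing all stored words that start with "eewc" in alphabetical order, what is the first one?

Words with prefix "eewc", in lexicographic order: "eewccc", "eewccccwce", "eewccceccc", "eewcccece", "eewcccwc"
The 1st is eewccc.

eewccc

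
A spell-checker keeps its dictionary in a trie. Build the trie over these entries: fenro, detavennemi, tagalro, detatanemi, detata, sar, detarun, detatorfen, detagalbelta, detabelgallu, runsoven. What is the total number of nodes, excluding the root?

64

Trace insertions, counting only characters that open a new branch:
  "fenro" → 5 new (f, e, n, r, o)
  "detavennemi" → 11 new (d, e, t, a, v, e, n, n, e, m, i)
  "tagalro" → 7 new (t, a, g, a, l, r, o)
  "detatanemi" → prefix "deta" already present; 6 new (t, a, n, e, m, i)
  "detata" → prefix "detata" already present; 0 new (none)
  "sar" → 3 new (s, a, r)
  "detarun" → prefix "deta" already present; 3 new (r, u, n)
  "detatorfen" → prefix "detat" already present; 5 new (o, r, f, e, n)
  "detagalbelta" → prefix "deta" already present; 8 new (g, a, l, b, e, l, t, a)
  "detabelgallu" → prefix "deta" already present; 8 new (b, e, l, g, a, l, l, u)
  "runsoven" → 8 new (r, u, n, s, o, v, e, n)
Total nodes = 5 + 11 + 7 + 6 + 0 + 3 + 3 + 5 + 8 + 8 + 8 = 64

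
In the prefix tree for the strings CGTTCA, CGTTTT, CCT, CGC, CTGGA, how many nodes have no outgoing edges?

A leaf is a node with no children — equivalently, the end of a word that is not a proper prefix of any other stored word.
Those words: "CCT", "CGC", "CGTTCA", "CGTTTT", "CTGGA"
Leaf count: 5

5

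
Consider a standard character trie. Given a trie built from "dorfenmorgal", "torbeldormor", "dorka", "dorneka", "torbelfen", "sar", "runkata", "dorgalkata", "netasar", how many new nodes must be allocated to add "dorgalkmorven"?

Walking "dorgalkmorven" from the root, the first 7 characters ("dorgalk") follow existing edges; "m" is the first miss.
New nodes needed: |"dorgalkmorven"| − 7 = 13 − 7 = 6.

6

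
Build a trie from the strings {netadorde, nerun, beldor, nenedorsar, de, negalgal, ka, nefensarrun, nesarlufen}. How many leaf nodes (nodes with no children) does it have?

A leaf is a node with no children — equivalently, the end of a word that is not a proper prefix of any other stored word.
Those words: "beldor", "de", "ka", "nefensarrun", "negalgal", "nenedorsar", "nerun", "nesarlufen", "netadorde"
Leaf count: 9

9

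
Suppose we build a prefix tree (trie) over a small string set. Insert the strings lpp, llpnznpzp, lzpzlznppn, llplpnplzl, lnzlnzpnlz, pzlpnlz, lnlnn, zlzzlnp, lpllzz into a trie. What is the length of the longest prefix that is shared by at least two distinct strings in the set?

3

Look for the deepest trie node that still has at least two words in its subtree.
"llplpnplzl" and "llpnznpzp" agree on "llp" (3 characters) before diverging; nothing deeper is shared.
Longest shared-prefix length: 3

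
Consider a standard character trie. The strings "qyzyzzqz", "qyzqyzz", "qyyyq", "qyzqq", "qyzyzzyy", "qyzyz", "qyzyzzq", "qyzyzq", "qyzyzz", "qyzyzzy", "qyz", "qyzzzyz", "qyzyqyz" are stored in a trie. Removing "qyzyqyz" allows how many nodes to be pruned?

Walk "qyzyqyz" from the leaf back toward the root, removing each node that no remaining word uses.
The suffix "qyz" (3 nodes) is used only by "qyzyqyz"; the node for "qyzy" still has the child "z", so pruning stops there.
Nodes removed: 3

3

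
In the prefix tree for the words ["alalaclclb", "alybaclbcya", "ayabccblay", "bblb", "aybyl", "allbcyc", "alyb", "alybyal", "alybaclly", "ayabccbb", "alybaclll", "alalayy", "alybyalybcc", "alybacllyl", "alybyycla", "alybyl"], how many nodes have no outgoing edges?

Leaves are exactly the stored words that no other stored word extends.
Those words: "alalaclclb", "alalayy", "allbcyc", "alybaclbcya", "alybaclll", "alybacllyl", "alybyalybcc", "alybyl", "alybyycla", "ayabccbb", "ayabccblay", "aybyl", "bblb"
Leaf count: 13

13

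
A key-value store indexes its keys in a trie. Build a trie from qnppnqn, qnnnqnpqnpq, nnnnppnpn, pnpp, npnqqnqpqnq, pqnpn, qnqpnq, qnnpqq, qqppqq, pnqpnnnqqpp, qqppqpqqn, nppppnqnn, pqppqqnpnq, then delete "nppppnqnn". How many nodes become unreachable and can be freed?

7

A node on "nppppnqnn"'s path can go only if nothing else ends at it or branches off below it.
The suffix "pppnqnn" (7 nodes) is used only by "nppppnqnn"; the node for "np" still has the child "n", so pruning stops there.
Nodes removed: 7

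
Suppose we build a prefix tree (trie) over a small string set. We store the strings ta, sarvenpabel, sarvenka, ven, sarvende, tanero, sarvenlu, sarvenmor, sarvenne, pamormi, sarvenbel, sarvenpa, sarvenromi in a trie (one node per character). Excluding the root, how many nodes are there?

45

Trace insertions, counting only characters that open a new branch:
  "ta" → 2 new (t, a)
  "sarvenpabel" → 11 new (s, a, r, v, e, n, p, a, b, e, l)
  "sarvenka" → prefix "sarven" already present; 2 new (k, a)
  "ven" → 3 new (v, e, n)
  "sarvende" → prefix "sarven" already present; 2 new (d, e)
  "tanero" → prefix "ta" already present; 4 new (n, e, r, o)
  "sarvenlu" → prefix "sarven" already present; 2 new (l, u)
  "sarvenmor" → prefix "sarven" already present; 3 new (m, o, r)
  "sarvenne" → prefix "sarven" already present; 2 new (n, e)
  "pamormi" → 7 new (p, a, m, o, r, m, i)
  "sarvenbel" → prefix "sarven" already present; 3 new (b, e, l)
  "sarvenpa" → prefix "sarvenpa" already present; 0 new (none)
  "sarvenromi" → prefix "sarven" already present; 4 new (r, o, m, i)
Total nodes = 2 + 11 + 2 + 3 + 2 + 4 + 2 + 3 + 2 + 7 + 3 + 0 + 4 = 45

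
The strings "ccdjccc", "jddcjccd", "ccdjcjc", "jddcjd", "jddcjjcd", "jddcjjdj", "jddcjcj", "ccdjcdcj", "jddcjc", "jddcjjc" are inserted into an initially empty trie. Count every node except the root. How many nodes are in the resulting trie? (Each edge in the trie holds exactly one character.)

27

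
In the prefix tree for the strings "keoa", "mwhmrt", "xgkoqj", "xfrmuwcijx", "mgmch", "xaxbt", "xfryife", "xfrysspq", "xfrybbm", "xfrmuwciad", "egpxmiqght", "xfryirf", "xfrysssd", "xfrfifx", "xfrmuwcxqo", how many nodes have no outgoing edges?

15

A leaf is a node with no children — equivalently, the end of a word that is not a proper prefix of any other stored word.
Those words: "egpxmiqght", "keoa", "mgmch", "mwhmrt", "xaxbt", "xfrfifx", "xfrmuwciad", "xfrmuwcijx", "xfrmuwcxqo", "xfrybbm", "xfryife", "xfryirf", "xfrysspq", "xfrysssd", "xgkoqj"
Leaf count: 15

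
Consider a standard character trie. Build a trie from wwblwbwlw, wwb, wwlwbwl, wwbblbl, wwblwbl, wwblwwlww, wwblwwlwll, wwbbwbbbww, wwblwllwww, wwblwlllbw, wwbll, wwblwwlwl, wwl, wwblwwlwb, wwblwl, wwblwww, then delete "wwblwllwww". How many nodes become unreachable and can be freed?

Walk "wwblwllwww" from the leaf back toward the root, removing each node that no remaining word uses.
The suffix "www" (3 nodes) is used only by "wwblwllwww"; the node for "wwblwll" still has the child "l", so pruning stops there.
Nodes removed: 3

3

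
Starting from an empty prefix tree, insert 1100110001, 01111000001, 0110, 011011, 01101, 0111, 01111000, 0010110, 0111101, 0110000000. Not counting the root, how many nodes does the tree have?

Trace insertions, counting only characters that open a new branch:
  "1100110001" → 10 new (1, 1, 0, 0, 1, 1, 0, 0, 0, 1)
  "01111000001" → 11 new (0, 1, 1, 1, 1, 0, 0, 0, 0, 0, 1)
  "0110" → prefix "011" already present; 1 new (0)
  "011011" → prefix "0110" already present; 2 new (1, 1)
  "01101" → prefix "01101" already present; 0 new (none)
  "0111" → prefix "0111" already present; 0 new (none)
  "01111000" → prefix "01111000" already present; 0 new (none)
  "0010110" → prefix "0" already present; 6 new (0, 1, 0, 1, 1, 0)
  "0111101" → prefix "011110" already present; 1 new (1)
  "0110000000" → prefix "0110" already present; 6 new (0, 0, 0, 0, 0, 0)
Total nodes = 10 + 11 + 1 + 2 + 0 + 0 + 0 + 6 + 1 + 6 = 37

37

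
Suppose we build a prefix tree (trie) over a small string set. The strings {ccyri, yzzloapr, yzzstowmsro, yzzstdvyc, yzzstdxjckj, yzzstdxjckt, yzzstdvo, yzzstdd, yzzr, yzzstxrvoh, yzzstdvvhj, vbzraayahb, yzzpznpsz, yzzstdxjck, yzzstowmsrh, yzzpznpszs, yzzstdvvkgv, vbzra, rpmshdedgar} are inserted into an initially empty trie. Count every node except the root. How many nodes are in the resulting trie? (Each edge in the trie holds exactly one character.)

74

For each word, the new-node count is its length minus the longest prefix already in the trie:
  "ccyri" → 5 new (c, c, y, r, i)
  "yzzloapr" → 8 new (y, z, z, l, o, a, p, r)
  "yzzstowmsro" → prefix "yzz" already present; 8 new (s, t, o, w, m, s, r, o)
  "yzzstdvyc" → prefix "yzzst" already present; 4 new (d, v, y, c)
  "yzzstdxjckj" → prefix "yzzstd" already present; 5 new (x, j, c, k, j)
  "yzzstdxjckt" → prefix "yzzstdxjck" already present; 1 new (t)
  "yzzstdvo" → prefix "yzzstdv" already present; 1 new (o)
  "yzzstdd" → prefix "yzzstd" already present; 1 new (d)
  "yzzr" → prefix "yzz" already present; 1 new (r)
  "yzzstxrvoh" → prefix "yzzst" already present; 5 new (x, r, v, o, h)
  "yzzstdvvhj" → prefix "yzzstdv" already present; 3 new (v, h, j)
  "vbzraayahb" → 10 new (v, b, z, r, a, a, y, a, h, b)
  "yzzpznpsz" → prefix "yzz" already present; 6 new (p, z, n, p, s, z)
  "yzzstdxjck" → prefix "yzzstdxjck" already present; 0 new (none)
  "yzzstowmsrh" → prefix "yzzstowmsr" already present; 1 new (h)
  "yzzpznpszs" → prefix "yzzpznpsz" already present; 1 new (s)
  "yzzstdvvkgv" → prefix "yzzstdvv" already present; 3 new (k, g, v)
  "vbzra" → prefix "vbzra" already present; 0 new (none)
  "rpmshdedgar" → 11 new (r, p, m, s, h, d, e, d, g, a, r)
Total nodes = 5 + 8 + 8 + 4 + 5 + 1 + 1 + 1 + 1 + 5 + 3 + 10 + 6 + 0 + 1 + 1 + 3 + 0 + 11 = 74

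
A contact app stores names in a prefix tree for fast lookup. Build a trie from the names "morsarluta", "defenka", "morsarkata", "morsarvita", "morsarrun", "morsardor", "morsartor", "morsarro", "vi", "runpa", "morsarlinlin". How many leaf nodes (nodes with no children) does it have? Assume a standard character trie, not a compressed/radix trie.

11

Leaves are exactly the stored words that no other stored word extends.
Those words: "defenka", "morsardor", "morsarkata", "morsarlinlin", "morsarluta", "morsarro", "morsarrun", "morsartor", "morsarvita", "runpa", "vi"
Leaf count: 11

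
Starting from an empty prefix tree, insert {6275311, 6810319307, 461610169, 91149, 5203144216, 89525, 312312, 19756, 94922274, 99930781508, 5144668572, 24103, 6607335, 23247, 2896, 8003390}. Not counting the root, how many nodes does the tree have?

106

Insert word by word; a character creates a node only if that edge doesn't already exist:
  "6275311" → 7 new (6, 2, 7, 5, 3, 1, 1)
  "6810319307" → prefix "6" already present; 9 new (8, 1, 0, 3, 1, 9, 3, 0, 7)
  "461610169" → 9 new (4, 6, 1, 6, 1, 0, 1, 6, 9)
  "91149" → 5 new (9, 1, 1, 4, 9)
  "5203144216" → 10 new (5, 2, 0, 3, 1, 4, 4, 2, 1, 6)
  "89525" → 5 new (8, 9, 5, 2, 5)
  "312312" → 6 new (3, 1, 2, 3, 1, 2)
  "19756" → 5 new (1, 9, 7, 5, 6)
  "94922274" → prefix "9" already present; 7 new (4, 9, 2, 2, 2, 7, 4)
  "99930781508" → prefix "9" already present; 10 new (9, 9, 3, 0, 7, 8, 1, 5, 0, 8)
  "5144668572" → prefix "5" already present; 9 new (1, 4, 4, 6, 6, 8, 5, 7, 2)
  "24103" → 5 new (2, 4, 1, 0, 3)
  "6607335" → prefix "6" already present; 6 new (6, 0, 7, 3, 3, 5)
  "23247" → prefix "2" already present; 4 new (3, 2, 4, 7)
  "2896" → prefix "2" already present; 3 new (8, 9, 6)
  "8003390" → prefix "8" already present; 6 new (0, 0, 3, 3, 9, 0)
Total nodes = 7 + 9 + 9 + 5 + 10 + 5 + 6 + 5 + 7 + 10 + 9 + 5 + 6 + 4 + 3 + 6 = 106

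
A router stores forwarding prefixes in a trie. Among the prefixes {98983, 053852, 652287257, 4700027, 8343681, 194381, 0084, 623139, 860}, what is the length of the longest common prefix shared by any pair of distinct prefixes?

1

The deepest shared node is where two words last agree before diverging.
"0084" and "053852" agree on "0" (1 characters) before diverging; nothing deeper is shared.
Longest shared-prefix length: 1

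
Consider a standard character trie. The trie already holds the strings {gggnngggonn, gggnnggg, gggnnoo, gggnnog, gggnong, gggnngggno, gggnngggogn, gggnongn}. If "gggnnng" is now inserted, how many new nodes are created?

The longest prefix of "gggnnng" already in the trie is "gggnn" (length 5).
So 7 − 5 = 2 new nodes.

2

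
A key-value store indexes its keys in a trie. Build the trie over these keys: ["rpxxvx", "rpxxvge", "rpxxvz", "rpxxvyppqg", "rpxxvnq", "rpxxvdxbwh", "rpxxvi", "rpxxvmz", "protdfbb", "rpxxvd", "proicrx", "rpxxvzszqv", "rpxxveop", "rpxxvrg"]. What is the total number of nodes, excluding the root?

45

Insert word by word; a character creates a node only if that edge doesn't already exist:
  "rpxxvx" → 6 new (r, p, x, x, v, x)
  "rpxxvge" → prefix "rpxxv" already present; 2 new (g, e)
  "rpxxvz" → prefix "rpxxv" already present; 1 new (z)
  "rpxxvyppqg" → prefix "rpxxv" already present; 5 new (y, p, p, q, g)
  "rpxxvnq" → prefix "rpxxv" already present; 2 new (n, q)
  "rpxxvdxbwh" → prefix "rpxxv" already present; 5 new (d, x, b, w, h)
  "rpxxvi" → prefix "rpxxv" already present; 1 new (i)
  "rpxxvmz" → prefix "rpxxv" already present; 2 new (m, z)
  "protdfbb" → 8 new (p, r, o, t, d, f, b, b)
  "rpxxvd" → prefix "rpxxvd" already present; 0 new (none)
  "proicrx" → prefix "pro" already present; 4 new (i, c, r, x)
  "rpxxvzszqv" → prefix "rpxxvz" already present; 4 new (s, z, q, v)
  "rpxxveop" → prefix "rpxxv" already present; 3 new (e, o, p)
  "rpxxvrg" → prefix "rpxxv" already present; 2 new (r, g)
Total nodes = 6 + 2 + 1 + 5 + 2 + 5 + 1 + 2 + 8 + 0 + 4 + 4 + 3 + 2 = 45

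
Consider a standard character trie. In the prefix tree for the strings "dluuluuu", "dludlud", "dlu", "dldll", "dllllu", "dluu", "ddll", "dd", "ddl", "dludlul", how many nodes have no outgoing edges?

A leaf is a node with no children — equivalently, the end of a word that is not a proper prefix of any other stored word.
Those words: "ddll", "dldll", "dllllu", "dludlud", "dludlul", "dluuluuu"
Leaf count: 6

6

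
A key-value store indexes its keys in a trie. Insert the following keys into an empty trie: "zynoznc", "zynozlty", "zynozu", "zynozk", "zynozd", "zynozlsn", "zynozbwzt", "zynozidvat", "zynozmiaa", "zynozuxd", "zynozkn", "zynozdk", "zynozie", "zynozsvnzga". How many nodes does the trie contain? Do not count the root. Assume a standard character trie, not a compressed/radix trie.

Trie structure (* marks end of a word):
(root)
└─ z
   └─ y
      └─ n
         └─ o
            └─ z
               ├─ b
               │  └─ w
               │     └─ z
               │        └─ t *
               ├─ d *
               │  └─ k *
               ├─ i
               │  ├─ d
               │  │  └─ v
               │  │     └─ a
               │  │        └─ t *
               │  └─ e *
               ├─ k *
               │  └─ n *
               ├─ l
               │  ├─ s
               │  │  └─ n *
               │  └─ t
               │     └─ y *
               ├─ m
               │  └─ i
               │     └─ a
               │        └─ a *
               ├─ n
               │  └─ c *
               ├─ s
               │  └─ v
               │     └─ n
               │        └─ z
               │           └─ g
               │              └─ a *
               └─ u *
                  └─ x
                     └─ d *
Counting every labelled node above: 39.

39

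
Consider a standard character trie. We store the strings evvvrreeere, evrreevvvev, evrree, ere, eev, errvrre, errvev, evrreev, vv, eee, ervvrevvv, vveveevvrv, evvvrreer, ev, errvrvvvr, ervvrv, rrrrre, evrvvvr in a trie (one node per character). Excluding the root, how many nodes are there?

Count nodes per top-level branch (shared prefixes stored once):
  'e'-branch (eee, eev, ere, errvev, errvrre, errvrvvvr, ervvrevvv, ervvrv, ev, evrree, evrreev, evrreevvvev, evrvvvr, evvvrreeere, evvvrreer): 49 nodes
  'r'-branch (rrrrre): 6 nodes
  'v'-branch (vv, vveveevvrv): 10 nodes
Sum: 65

65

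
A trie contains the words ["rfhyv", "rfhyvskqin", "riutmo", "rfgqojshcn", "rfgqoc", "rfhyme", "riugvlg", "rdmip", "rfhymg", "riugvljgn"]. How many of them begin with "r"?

10

Walk to "r"; the words in its subtree are exactly those with that prefix.
Words under "r": rdmip, rfgqoc, rfgqojshcn, rfhyme, rfhymg, rfhyv, rfhyvskqin, riugvlg, riugvljgn, riutmo
Count: 10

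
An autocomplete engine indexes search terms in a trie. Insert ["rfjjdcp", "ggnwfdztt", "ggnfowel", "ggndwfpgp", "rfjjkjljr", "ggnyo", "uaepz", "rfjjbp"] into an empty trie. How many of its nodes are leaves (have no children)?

Leaves are exactly the stored words that no other stored word extends.
Those words: "ggndwfpgp", "ggnfowel", "ggnwfdztt", "ggnyo", "rfjjbp", "rfjjdcp", "rfjjkjljr", "uaepz"
Leaf count: 8

8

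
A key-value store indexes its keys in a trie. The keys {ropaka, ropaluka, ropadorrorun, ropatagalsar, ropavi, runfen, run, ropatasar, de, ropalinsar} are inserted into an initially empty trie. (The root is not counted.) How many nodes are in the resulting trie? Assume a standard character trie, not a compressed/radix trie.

Insert word by word; a character creates a node only if that edge doesn't already exist:
  "ropaka" → 6 new (r, o, p, a, k, a)
  "ropaluka" → prefix "ropa" already present; 4 new (l, u, k, a)
  "ropadorrorun" → prefix "ropa" already present; 8 new (d, o, r, r, o, r, u, n)
  "ropatagalsar" → prefix "ropa" already present; 8 new (t, a, g, a, l, s, a, r)
  "ropavi" → prefix "ropa" already present; 2 new (v, i)
  "runfen" → prefix "r" already present; 5 new (u, n, f, e, n)
  "run" → prefix "run" already present; 0 new (none)
  "ropatasar" → prefix "ropata" already present; 3 new (s, a, r)
  "de" → 2 new (d, e)
  "ropalinsar" → prefix "ropal" already present; 5 new (i, n, s, a, r)
Total nodes = 6 + 4 + 8 + 8 + 2 + 5 + 0 + 3 + 2 + 5 = 43

43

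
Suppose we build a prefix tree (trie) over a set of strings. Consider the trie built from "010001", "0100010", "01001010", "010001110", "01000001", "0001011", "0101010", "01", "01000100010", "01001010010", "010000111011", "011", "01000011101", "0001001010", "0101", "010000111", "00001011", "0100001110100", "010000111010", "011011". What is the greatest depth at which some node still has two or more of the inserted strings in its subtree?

12

Equivalently: take the maximum, over all pairs, of their longest common prefix length.
"010000111010" and "0100001110100" agree on "010000111010" (12 characters) before diverging; nothing deeper is shared.
Longest shared-prefix length: 12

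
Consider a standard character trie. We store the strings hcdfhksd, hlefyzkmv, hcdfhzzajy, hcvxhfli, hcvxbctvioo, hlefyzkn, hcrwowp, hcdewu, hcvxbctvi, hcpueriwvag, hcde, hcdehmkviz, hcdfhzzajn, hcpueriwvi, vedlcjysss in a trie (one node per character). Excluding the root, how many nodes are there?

Insert word by word; a character creates a node only if that edge doesn't already exist:
  "hcdfhksd" → 8 new (h, c, d, f, h, k, s, d)
  "hlefyzkmv" → prefix "h" already present; 8 new (l, e, f, y, z, k, m, v)
  "hcdfhzzajy" → prefix "hcdfh" already present; 5 new (z, z, a, j, y)
  "hcvxhfli" → prefix "hc" already present; 6 new (v, x, h, f, l, i)
  "hcvxbctvioo" → prefix "hcvx" already present; 7 new (b, c, t, v, i, o, o)
  "hlefyzkn" → prefix "hlefyzk" already present; 1 new (n)
  "hcrwowp" → prefix "hc" already present; 5 new (r, w, o, w, p)
  "hcdewu" → prefix "hcd" already present; 3 new (e, w, u)
  "hcvxbctvi" → prefix "hcvxbctvi" already present; 0 new (none)
  "hcpueriwvag" → prefix "hc" already present; 9 new (p, u, e, r, i, w, v, a, g)
  "hcde" → prefix "hcde" already present; 0 new (none)
  "hcdehmkviz" → prefix "hcde" already present; 6 new (h, m, k, v, i, z)
  "hcdfhzzajn" → prefix "hcdfhzzaj" already present; 1 new (n)
  "hcpueriwvi" → prefix "hcpueriwv" already present; 1 new (i)
  "vedlcjysss" → 10 new (v, e, d, l, c, j, y, s, s, s)
Total nodes = 8 + 8 + 5 + 6 + 7 + 1 + 5 + 3 + 0 + 9 + 0 + 6 + 1 + 1 + 10 = 70

70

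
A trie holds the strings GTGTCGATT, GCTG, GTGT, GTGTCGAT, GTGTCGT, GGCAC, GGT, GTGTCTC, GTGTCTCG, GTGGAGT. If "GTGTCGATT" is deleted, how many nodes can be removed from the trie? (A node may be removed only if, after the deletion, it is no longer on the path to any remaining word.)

A node on "GTGTCGATT"'s path can go only if nothing else ends at it or branches off below it.
The suffix "T" (1 node) is used only by "GTGTCGATT"; "GTGTCGAT" is itself a stored word, so pruning stops there.
Nodes removed: 1

1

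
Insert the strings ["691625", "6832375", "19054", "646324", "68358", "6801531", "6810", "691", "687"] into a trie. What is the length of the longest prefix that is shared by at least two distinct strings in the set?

3

Equivalently: take the maximum, over all pairs, of their longest common prefix length.
"6832375" and "68358" agree on "683" (3 characters) before diverging; nothing deeper is shared.
Longest shared-prefix length: 3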